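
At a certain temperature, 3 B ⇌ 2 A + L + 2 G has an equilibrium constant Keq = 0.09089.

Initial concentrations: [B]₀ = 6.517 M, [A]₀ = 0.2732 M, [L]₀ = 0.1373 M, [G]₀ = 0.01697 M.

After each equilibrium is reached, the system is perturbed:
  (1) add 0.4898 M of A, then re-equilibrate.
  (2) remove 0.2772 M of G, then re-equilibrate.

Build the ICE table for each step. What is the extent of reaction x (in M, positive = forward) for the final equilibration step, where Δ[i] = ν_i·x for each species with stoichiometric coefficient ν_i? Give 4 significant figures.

x = 0.05186 M

Q₀ = 1.0662e-08 vs Keq = 0.09089 ⇒ Q<K, forward
Step 1:
                   B          A          L          G
  Initial      6.517     0.2732     0.1373    0.01697
  Change      -2.285      1.524     0.7618      1.524
  Equil        4.232      1.797     0.8991       1.54
  solve Keq expr → x = 0.7618; check Q = 0.09089
Then add 0.4898 M of A.
Step 2:
                   B          A          L          G
  Initial      4.232      2.287     0.8991       1.54
  Change      0.1869    -0.1246   -0.06229    -0.1246
  Equil        4.419      2.162     0.8368      1.416
  solve Keq expr → x = -0.06229; check Q = 0.09089
Then remove 0.2772 M of G.
Step 3:
                   B          A          L          G
  Initial      4.419      2.162     0.8368      1.139
  Change     -0.1556     0.1037    0.05186     0.1037
  Equil        4.263      2.266     0.8886      1.242
  solve Keq expr → x = 0.05186; check Q = 0.09089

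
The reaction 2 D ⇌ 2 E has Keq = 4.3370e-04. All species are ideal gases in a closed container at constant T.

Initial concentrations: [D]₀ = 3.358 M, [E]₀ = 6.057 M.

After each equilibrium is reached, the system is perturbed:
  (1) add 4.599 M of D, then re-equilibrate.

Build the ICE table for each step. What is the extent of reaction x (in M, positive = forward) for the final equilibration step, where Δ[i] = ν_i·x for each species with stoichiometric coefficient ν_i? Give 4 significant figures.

Q₀ = 3.254 vs Keq = 4.3370e-04 ⇒ Q>K, reverse
Step 1:
                  D         E
  init        3.358     6.057
  Δ           5.865    -5.865
  eq          9.223    0.1921
  solve Keq expr → x = -2.932; check Q = 4.3370e-04
Then add 4.599 M of D.
Step 2:
                  D         E
  init        13.82    0.1921
  Δ        -0.09382   0.09382
  eq          13.73    0.2859
  solve Keq expr → x = 0.04691; check Q = 4.3370e-04

x = 0.04691 M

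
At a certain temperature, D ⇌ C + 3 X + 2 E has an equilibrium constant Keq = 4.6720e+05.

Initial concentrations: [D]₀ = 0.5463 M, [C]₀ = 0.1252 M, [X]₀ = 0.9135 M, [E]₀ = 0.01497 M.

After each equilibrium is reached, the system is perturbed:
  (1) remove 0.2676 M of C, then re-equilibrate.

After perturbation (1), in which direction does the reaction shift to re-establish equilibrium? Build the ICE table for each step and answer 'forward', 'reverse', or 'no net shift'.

Direction: forward

Q₀ = 3.9151e-05 vs Keq = 4.6720e+05 ⇒ Q<K, forward
Step 1:
                  D         C         X         E
  Initial    0.5463    0.1252    0.9135   0.01497
  Change    -0.5463    0.5463     1.639     1.093
  Equil   2.9310e-05    0.6715     2.552     1.108
  solve Keq expr → x = 0.5463; check Q = 4.6720e+05
Then remove 0.2676 M of C.
Step 2:
                  D         C         X         E
  Initial 2.9310e-05    0.4039     2.552     1.108
  Change  -1.1679e-05 1.1679e-05 3.5037e-05 2.3358e-05
  Equil   1.7631e-05    0.4039     2.552     1.108
  solve Keq expr → x = 1.1679e-05; check Q = 4.6720e+05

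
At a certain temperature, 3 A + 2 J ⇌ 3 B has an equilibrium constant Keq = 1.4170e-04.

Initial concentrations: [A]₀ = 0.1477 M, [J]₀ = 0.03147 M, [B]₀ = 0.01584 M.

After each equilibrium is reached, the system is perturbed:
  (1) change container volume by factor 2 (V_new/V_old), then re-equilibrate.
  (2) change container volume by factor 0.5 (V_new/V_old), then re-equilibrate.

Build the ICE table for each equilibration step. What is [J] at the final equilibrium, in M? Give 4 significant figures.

Q₀ = 1.245 vs Keq = 1.4170e-04 ⇒ Q>K, reverse
Step 1:
                  A         J         B
  init       0.1477   0.03147   0.01584
  Δ         0.01483  0.009884  -0.01483
  eq         0.1625   0.04135  0.001013
  solve Keq expr → x = -0.004942; check Q = 1.4170e-04
Then change container volume by factor 2 (V_new/V_old).
Step 2:
                  A         J         B
  init      0.08126   0.02068 5.0664e-04
  Δ       1.8547e-04 1.2365e-04 -1.8547e-04
  eq        0.08145    0.0208 3.2117e-04
  solve Keq expr → x = -6.1825e-05; check Q = 1.4170e-04
Then change container volume by factor 0.5 (V_new/V_old).
Step 3:
                  A         J         B
  init       0.1629    0.0416 6.4233e-04
  Δ       -3.7095e-04 -2.4730e-04 3.7095e-04
  eq         0.1625   0.04135  0.001013
  solve Keq expr → x = 1.2365e-04; check Q = 1.4170e-04

[J]_eq = 0.04135 M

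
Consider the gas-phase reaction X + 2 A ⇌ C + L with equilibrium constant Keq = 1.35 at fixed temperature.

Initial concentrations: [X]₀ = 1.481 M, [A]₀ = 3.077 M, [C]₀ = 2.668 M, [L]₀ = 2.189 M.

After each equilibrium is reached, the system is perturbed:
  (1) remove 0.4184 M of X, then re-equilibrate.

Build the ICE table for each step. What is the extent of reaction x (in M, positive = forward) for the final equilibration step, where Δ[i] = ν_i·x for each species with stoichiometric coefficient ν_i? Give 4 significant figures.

Q₀ = 0.4165 vs Keq = 1.35 ⇒ Q<K, forward
Step 1:
                  X         A         C         L
  Initial     1.481     3.077     2.668     2.189
  Change    -0.3856   -0.7712    0.3856    0.3856
  Equil       1.095     2.306     3.054     2.575
  solve Keq expr → x = 0.3856; check Q = 1.35
Then remove 0.4184 M of X.
Step 2:
                  X         A         C         L
  Initial     0.677     2.306     3.054     2.575
  Change      0.129    0.2581    -0.129    -0.129
  Equil       0.806     2.564     2.925     2.446
  solve Keq expr → x = -0.129; check Q = 1.35

x = -0.129 M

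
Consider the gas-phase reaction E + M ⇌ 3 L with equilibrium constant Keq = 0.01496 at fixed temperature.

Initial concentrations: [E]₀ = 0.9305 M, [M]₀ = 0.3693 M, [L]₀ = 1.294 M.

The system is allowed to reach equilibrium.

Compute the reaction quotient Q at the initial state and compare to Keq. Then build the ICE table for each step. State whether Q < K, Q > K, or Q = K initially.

Q₀ = 6.305 vs Keq = 0.01496 ⇒ Q>K, reverse
Step 1:
                  E         M         L
  init       0.9305    0.3693     1.294
  Δ          0.3513    0.3513    -1.054
  eq          1.282    0.7206      0.24
  solve Keq expr → x = -0.3513; check Q = 0.01496

Q₀ = 6.305; Q > K (proceeds reverse)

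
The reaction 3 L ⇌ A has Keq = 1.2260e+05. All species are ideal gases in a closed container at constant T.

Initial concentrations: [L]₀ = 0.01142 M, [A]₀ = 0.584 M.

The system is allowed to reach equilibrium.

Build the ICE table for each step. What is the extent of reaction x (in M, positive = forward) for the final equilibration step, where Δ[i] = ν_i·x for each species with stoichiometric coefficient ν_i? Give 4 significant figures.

x = -0.001796 M

Q₀ = 3.9212e+05 vs Keq = 1.2260e+05 ⇒ Q>K, reverse
Step 1:
                   L          A
  I          0.01142      0.584
  C         0.005388  -0.001796
  E          0.01681     0.5822
  solve Keq expr → x = -0.001796; check Q = 1.2260e+05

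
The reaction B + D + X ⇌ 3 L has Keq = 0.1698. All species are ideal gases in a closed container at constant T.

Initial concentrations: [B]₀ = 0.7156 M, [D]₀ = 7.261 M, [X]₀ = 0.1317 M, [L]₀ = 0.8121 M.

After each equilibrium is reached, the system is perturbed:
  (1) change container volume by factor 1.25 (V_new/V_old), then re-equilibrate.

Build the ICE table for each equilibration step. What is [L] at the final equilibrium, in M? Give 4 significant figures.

[L]_eq = 0.4703 M

Q₀ = 0.7827 vs Keq = 0.1698 ⇒ Q>K, reverse
Step 1:
                   B          D          X          L
  Initial     0.7156      7.261     0.1317     0.8121
  Change     0.07473    0.07473    0.07473    -0.2242
  Equil       0.7903      7.336     0.2064     0.5879
  solve Keq expr → x = -0.07473; check Q = 0.1698
Then change container volume by factor 1.25 (V_new/V_old).
Step 2:
                   B          D          X          L
  Initial     0.6323      5.869     0.1651     0.4703
  Change           0          0          0          0
  Equil       0.6323      5.869     0.1651     0.4703
  solve Keq expr → x = 0; check Q = 0.1698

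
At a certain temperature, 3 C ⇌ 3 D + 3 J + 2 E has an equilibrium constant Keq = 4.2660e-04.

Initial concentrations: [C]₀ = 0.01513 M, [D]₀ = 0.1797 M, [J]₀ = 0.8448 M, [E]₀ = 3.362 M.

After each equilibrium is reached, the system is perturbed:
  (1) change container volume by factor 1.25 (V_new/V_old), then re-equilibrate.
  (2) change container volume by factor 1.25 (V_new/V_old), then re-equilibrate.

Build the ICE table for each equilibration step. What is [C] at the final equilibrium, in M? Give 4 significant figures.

Q₀ = 1.1418e+04 vs Keq = 4.2660e-04 ⇒ Q>K, reverse
Step 1:
                   C          D          J          E
  init       0.01513     0.1797     0.8448      3.362
  Δ           0.1703    -0.1703    -0.1703    -0.1135
  eq          0.1854   0.009433     0.6745      3.248
  solve Keq expr → x = -0.05676; check Q = 4.2660e-04
Then change container volume by factor 1.25 (V_new/V_old).
Step 2:
                   C          D          J          E
  init        0.1483   0.007546     0.5396      2.599
  Δ        -0.003104   0.003104   0.003104   0.002069
  eq          0.1452    0.01065     0.5427      2.601
  solve Keq expr → x = 0.001035; check Q = 4.2660e-04
Then change container volume by factor 1.25 (V_new/V_old).
Step 3:
                   C          D          J          E
  init        0.1162    0.00852     0.4342      2.081
  Δ        -0.003378   0.003378   0.003378   0.002252
  eq          0.1128     0.0119     0.4376      2.083
  solve Keq expr → x = 0.001126; check Q = 4.2660e-04

[C]_eq = 0.1128 M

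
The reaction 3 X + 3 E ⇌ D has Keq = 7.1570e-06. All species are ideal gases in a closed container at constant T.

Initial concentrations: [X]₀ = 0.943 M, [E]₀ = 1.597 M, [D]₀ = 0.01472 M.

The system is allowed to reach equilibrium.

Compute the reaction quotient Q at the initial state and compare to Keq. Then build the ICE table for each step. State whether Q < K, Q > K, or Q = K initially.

Q₀ = 0.00431 vs Keq = 7.1570e-06 ⇒ Q>K, reverse
Step 1:
                    X           E           D
  I             0.943       1.597     0.01472
  C           0.04407     0.04407    -0.01469
  E            0.9871       1.641  3.0420e-05
  solve Keq expr → x = -0.01469; check Q = 7.1570e-06

Q₀ = 0.00431; Q > K (proceeds reverse)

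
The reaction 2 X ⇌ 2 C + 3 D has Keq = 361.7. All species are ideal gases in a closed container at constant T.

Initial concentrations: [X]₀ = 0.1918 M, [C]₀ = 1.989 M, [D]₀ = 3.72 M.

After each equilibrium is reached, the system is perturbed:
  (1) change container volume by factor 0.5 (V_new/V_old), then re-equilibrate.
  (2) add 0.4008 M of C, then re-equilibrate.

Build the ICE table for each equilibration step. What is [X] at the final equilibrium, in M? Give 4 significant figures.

Q₀ = 5536 vs Keq = 361.7 ⇒ Q>K, reverse
Step 1:
                  X         C         D
  Initial    0.1918     1.989      3.72
  Change       0.32     -0.32     -0.48
  Equil      0.5118     1.669      3.24
  solve Keq expr → x = -0.16; check Q = 361.7
Then change container volume by factor 0.5 (V_new/V_old).
Step 2:
                  X         C         D
  Initial     1.024     3.338      6.48
  Change     0.7132   -0.7132     -1.07
  Equil       1.737     2.625      5.41
  solve Keq expr → x = -0.3566; check Q = 361.7
Then add 0.4008 M of C.
Step 3:
                  X         C         D
  Initial     1.737     3.026      5.41
  Change     0.1079   -0.1079   -0.1618
  Equil       1.845     2.918     5.248
  solve Keq expr → x = -0.05393; check Q = 361.7

[X]_eq = 1.845 M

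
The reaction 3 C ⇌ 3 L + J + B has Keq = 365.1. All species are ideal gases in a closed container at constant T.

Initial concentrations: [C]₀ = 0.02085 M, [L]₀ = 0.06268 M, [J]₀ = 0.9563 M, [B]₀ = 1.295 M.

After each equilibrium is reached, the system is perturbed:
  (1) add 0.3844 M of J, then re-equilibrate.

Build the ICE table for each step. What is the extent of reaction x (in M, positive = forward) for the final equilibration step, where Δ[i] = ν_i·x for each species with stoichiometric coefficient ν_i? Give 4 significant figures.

x = -3.6993e-04 M

Q₀ = 33.65 vs Keq = 365.1 ⇒ Q<K, forward
Step 1:
                  C         L         J         B
  I         0.02085   0.06268    0.9563     1.295
  C        -0.00992   0.00992  0.003307  0.003307
  E         0.01093    0.0726    0.9596     1.298
  solve Keq expr → x = 0.003307; check Q = 365.1
Then add 0.3844 M of J.
Step 2:
                  C         L         J         B
  I         0.01093    0.0726     1.344     1.298
  C         0.00111  -0.00111 -3.6993e-04 -3.6993e-04
  E         0.01204   0.07149     1.344     1.298
  solve Keq expr → x = -3.6993e-04; check Q = 365.1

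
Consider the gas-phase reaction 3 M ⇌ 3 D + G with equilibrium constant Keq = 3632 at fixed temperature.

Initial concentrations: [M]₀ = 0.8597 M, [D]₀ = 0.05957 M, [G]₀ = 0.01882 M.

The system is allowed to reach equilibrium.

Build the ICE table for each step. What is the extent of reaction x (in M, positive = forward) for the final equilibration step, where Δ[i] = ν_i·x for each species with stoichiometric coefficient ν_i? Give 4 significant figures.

Q₀ = 6.2613e-06 vs Keq = 3632 ⇒ Q<K, forward
Step 1:
                   M          D          G
  Initial     0.8597    0.05957    0.01882
  Change     -0.8216     0.8216     0.2739
  Equil      0.03806     0.8812     0.2927
  solve Keq expr → x = 0.2739; check Q = 3632

x = 0.2739 M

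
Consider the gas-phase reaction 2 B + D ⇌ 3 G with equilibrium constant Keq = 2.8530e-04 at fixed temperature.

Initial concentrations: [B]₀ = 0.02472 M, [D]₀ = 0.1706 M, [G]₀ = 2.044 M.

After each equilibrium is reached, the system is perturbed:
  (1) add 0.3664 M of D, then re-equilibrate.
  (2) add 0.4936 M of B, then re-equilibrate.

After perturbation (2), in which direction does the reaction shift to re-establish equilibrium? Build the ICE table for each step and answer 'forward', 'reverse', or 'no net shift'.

Direction: forward

Q₀ = 8.1916e+04 vs Keq = 2.8530e-04 ⇒ Q>K, reverse
Step 1:
                    B           D           G
  Initial     0.02472      0.1706       2.044
  Change        1.313      0.6563      -1.969
  Equil         1.337      0.8269     0.07501
  solve Keq expr → x = -0.6563; check Q = 2.8530e-04
Then add 0.3664 M of D.
Step 2:
                    B           D           G
  Initial       1.337       1.193     0.07501
  Change    -0.006277   -0.003138    0.009415
  Equil         1.331        1.19     0.08442
  solve Keq expr → x = 0.003138; check Q = 2.8530e-04
Then add 0.4936 M of B.
Step 3:
                    B           D           G
  Initial       1.825        1.19     0.08442
  Change     -0.01272   -0.006362     0.01909
  Equil         1.812       1.184      0.1035
  solve Keq expr → x = 0.006362; check Q = 2.8530e-04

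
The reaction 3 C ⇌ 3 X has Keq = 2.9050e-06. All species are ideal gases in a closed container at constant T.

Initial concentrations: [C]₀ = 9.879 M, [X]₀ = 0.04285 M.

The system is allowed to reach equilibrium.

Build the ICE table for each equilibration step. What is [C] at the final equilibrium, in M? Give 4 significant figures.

[C]_eq = 9.782 M

Q₀ = 8.1604e-08 vs Keq = 2.9050e-06 ⇒ Q<K, forward
Step 1:
                  C         X
  Initial     9.879   0.04285
  Change   -0.09673   0.09673
  Equil       9.782    0.1396
  solve Keq expr → x = 0.03224; check Q = 2.9050e-06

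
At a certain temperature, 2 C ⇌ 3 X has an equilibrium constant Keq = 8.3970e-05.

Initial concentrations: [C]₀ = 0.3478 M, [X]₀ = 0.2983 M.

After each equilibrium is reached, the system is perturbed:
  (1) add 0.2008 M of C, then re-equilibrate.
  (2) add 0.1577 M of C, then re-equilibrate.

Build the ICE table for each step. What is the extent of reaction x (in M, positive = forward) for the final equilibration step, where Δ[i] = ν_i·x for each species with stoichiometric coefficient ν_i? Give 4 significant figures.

x = 0.001619 M

Q₀ = 0.2194 vs Keq = 8.3970e-05 ⇒ Q>K, reverse
Step 1:
                    C           X
  init         0.3478      0.2983
  Δ            0.1798     -0.2697
  eq           0.5276     0.02859
  solve Keq expr → x = -0.0899; check Q = 8.3970e-05
Then add 0.2008 M of C.
Step 2:
                    C           X
  init         0.7284     0.02859
  Δ         -0.004475    0.006713
  eq           0.7239     0.03531
  solve Keq expr → x = 0.002238; check Q = 8.3970e-05
Then add 0.1577 M of C.
Step 3:
                    C           X
  init         0.8816     0.03531
  Δ         -0.003239    0.004858
  eq           0.8784     0.04016
  solve Keq expr → x = 0.001619; check Q = 8.3970e-05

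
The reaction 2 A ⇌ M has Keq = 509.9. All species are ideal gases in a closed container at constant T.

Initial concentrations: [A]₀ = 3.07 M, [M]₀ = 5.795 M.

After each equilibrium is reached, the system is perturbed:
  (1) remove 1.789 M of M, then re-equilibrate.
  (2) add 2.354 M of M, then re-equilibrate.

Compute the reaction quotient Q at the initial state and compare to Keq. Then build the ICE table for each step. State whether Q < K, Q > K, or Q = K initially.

Q₀ = 0.6149; Q < K (proceeds forward)

Q₀ = 0.6149 vs Keq = 509.9 ⇒ Q<K, forward
Step 1:
                   A          M
  I             3.07      5.795
  C           -2.951      1.475
  E           0.1194       7.27
  solve Keq expr → x = 1.475; check Q = 509.9
Then remove 1.789 M of M.
Step 2:
                   A          M
  I           0.1194      5.481
  C         -0.01565   0.007827
  E           0.1038      5.489
  solve Keq expr → x = 0.007827; check Q = 509.9
Then add 2.354 M of M.
Step 3:
                   A          M
  I           0.1038      7.843
  C          0.02019   -0.01009
  E           0.1239      7.833
  solve Keq expr → x = -0.01009; check Q = 509.9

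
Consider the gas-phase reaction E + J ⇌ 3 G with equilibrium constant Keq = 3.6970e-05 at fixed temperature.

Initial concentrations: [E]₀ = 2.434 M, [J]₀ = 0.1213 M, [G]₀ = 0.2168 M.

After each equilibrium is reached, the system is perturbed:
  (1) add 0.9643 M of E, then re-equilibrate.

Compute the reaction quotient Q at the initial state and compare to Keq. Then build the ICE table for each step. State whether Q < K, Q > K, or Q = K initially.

Q₀ = 0.03451; Q > K (proceeds reverse)

Q₀ = 0.03451 vs Keq = 3.6970e-05 ⇒ Q>K, reverse
Step 1:
                   E          J          G
  Initial      2.434     0.1213     0.2168
  Change     0.06368    0.06368     -0.191
  Equil        2.498      0.185    0.02575
  solve Keq expr → x = -0.06368; check Q = 3.6970e-05
Then add 0.9643 M of E.
Step 2:
                   E          J          G
  Initial      3.462      0.185    0.02575
  Change  -9.6931e-04 -9.6931e-04   0.002908
  Equil        3.461      0.184    0.02866
  solve Keq expr → x = 9.6931e-04; check Q = 3.6970e-05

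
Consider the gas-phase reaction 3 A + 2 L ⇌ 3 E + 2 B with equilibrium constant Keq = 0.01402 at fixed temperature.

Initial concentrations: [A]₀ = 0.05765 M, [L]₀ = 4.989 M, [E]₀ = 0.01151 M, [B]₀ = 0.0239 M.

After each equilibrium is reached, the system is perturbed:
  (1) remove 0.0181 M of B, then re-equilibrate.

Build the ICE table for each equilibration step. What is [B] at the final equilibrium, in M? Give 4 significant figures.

[B]_eq = 0.03785 M

Q₀ = 1.8264e-07 vs Keq = 0.01402 ⇒ Q<K, forward
Step 1:
                  A         L         E         B
  I         0.05765     4.989   0.01151    0.0239
  C        -0.04588  -0.03059   0.04588   0.03059
  E         0.01177     4.958   0.05739   0.05449
  solve Keq expr → x = 0.01529; check Q = 0.01402
Then remove 0.0181 M of B.
Step 2:
                  A         L         E         B
  I         0.01177     4.958   0.05739   0.03639
  C       -0.002185 -0.001457  0.002185  0.001457
  E         0.00958     4.957   0.05958   0.03785
  solve Keq expr → x = 7.2828e-04; check Q = 0.01402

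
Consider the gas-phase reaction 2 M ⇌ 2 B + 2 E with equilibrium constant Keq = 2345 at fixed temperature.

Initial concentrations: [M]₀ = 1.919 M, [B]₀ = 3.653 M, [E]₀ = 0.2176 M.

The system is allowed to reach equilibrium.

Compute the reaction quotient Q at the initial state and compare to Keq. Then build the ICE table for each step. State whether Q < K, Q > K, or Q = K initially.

Q₀ = 0.1716; Q < K (proceeds forward)

Q₀ = 0.1716 vs Keq = 2345 ⇒ Q<K, forward
Step 1:
                   M          B          E
  init         1.919      3.653     0.2176
  Δ           -1.706      1.706      1.706
  eq          0.2129      5.359      1.924
  solve Keq expr → x = 0.8531; check Q = 2345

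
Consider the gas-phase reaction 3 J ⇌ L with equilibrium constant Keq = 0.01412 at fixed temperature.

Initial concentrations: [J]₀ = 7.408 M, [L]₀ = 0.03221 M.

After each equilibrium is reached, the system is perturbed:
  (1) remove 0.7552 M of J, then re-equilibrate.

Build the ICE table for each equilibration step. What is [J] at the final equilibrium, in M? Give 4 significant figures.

Q₀ = 7.9230e-05 vs Keq = 0.01412 ⇒ Q<K, forward
Step 1:
                   J          L
  init         7.408    0.03221
  Δ           -3.157      1.052
  eq           4.251      1.085
  solve Keq expr → x = 1.052; check Q = 0.01412
Then remove 0.7552 M of J.
Step 2:
                   J          L
  init         3.496      1.085
  Δ            0.517    -0.1723
  eq           4.013     0.9123
  solve Keq expr → x = -0.1723; check Q = 0.01412

[J]_eq = 4.013 M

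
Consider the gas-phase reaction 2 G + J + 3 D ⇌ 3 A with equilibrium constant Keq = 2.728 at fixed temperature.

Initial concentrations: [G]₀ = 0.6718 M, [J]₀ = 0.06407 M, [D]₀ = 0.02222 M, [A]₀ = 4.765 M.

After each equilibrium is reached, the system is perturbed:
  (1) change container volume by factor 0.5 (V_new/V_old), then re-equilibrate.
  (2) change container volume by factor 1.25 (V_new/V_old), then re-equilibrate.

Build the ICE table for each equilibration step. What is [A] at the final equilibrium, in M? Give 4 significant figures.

[A]_eq = 5.435 M

Q₀ = 3.4105e+08 vs Keq = 2.728 ⇒ Q>K, reverse
Step 1:
                   G          J          D          A
  Initial     0.6718    0.06407    0.02222      4.765
  Change       1.134     0.5671      1.701     -1.701
  Equil        1.806     0.6312      1.724      3.064
  solve Keq expr → x = -0.5671; check Q = 2.728
Then change container volume by factor 0.5 (V_new/V_old).
Step 2:
                   G          J          D          A
  Initial      3.612      1.262      3.447      6.127
  Change     -0.6348    -0.3174    -0.9522     0.9522
  Equil        2.977      0.945      2.495       7.08
  solve Keq expr → x = 0.3174; check Q = 2.728
Then change container volume by factor 1.25 (V_new/V_old).
Step 3:
                   G          J          D          A
  Initial      2.382      0.756      1.996      5.664
  Change      0.1525    0.07625     0.2288    -0.2288
  Equil        2.534     0.8322      2.225      5.435
  solve Keq expr → x = -0.07625; check Q = 2.728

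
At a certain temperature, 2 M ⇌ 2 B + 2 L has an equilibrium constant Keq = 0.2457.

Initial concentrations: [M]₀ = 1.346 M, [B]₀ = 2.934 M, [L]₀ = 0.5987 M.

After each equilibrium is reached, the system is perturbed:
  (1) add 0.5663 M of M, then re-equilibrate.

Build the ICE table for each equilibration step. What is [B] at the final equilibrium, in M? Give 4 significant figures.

[B]_eq = 2.722 M

Q₀ = 1.703 vs Keq = 0.2457 ⇒ Q>K, reverse
Step 1:
                   M          B          L
  Initial      1.346      2.934     0.5987
  Change      0.2915    -0.2915    -0.2915
  Equil        1.638      2.642     0.3072
  solve Keq expr → x = -0.1458; check Q = 0.2457
Then add 0.5663 M of M.
Step 2:
                   M          B          L
  Initial      2.204      2.642     0.3072
  Change    -0.07963    0.07963    0.07963
  Equil        2.124      2.722     0.3868
  solve Keq expr → x = 0.03982; check Q = 0.2457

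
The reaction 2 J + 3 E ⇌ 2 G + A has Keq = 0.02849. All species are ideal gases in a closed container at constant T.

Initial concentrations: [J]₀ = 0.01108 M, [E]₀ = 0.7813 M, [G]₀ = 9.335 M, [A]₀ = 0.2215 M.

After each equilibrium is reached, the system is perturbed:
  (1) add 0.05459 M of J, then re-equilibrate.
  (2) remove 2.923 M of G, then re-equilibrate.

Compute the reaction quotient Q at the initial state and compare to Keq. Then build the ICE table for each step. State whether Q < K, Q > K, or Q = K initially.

Q₀ = 3.2966e+05 vs Keq = 0.02849 ⇒ Q>K, reverse
Step 1:
                  J         E         G         A
  I         0.01108    0.7813     9.335    0.2215
  C          0.4426    0.6638   -0.4426   -0.2213
  E          0.4536     1.445     8.892 2.2376e-04
  solve Keq expr → x = -0.2213; check Q = 0.02849
Then add 0.05459 M of J.
Step 2:
                  J         E         G         A
  I          0.5082     1.445     8.892 2.2376e-04
  C       -1.1372e-04 -1.7059e-04 1.1372e-04 5.6862e-05
  E          0.5081     1.445     8.893 2.8062e-04
  solve Keq expr → x = 5.6862e-05; check Q = 0.02849
Then remove 2.923 M of G.
Step 3:
                  J         E         G         A
  I          0.5081     1.445      5.97 2.8062e-04
  C       -6.7796e-04 -0.001017 6.7796e-04 3.3898e-04
  E          0.5074     1.444      5.97 6.1960e-04
  solve Keq expr → x = 3.3898e-04; check Q = 0.02849

Q₀ = 3.2966e+05; Q > K (proceeds reverse)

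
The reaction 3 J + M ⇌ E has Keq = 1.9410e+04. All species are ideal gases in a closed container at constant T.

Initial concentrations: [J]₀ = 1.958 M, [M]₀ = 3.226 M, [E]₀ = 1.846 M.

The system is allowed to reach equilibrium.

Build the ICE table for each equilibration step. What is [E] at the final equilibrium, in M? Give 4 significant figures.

Q₀ = 0.07623 vs Keq = 1.9410e+04 ⇒ Q<K, forward
Step 1:
                    J           M           E
  init          1.958       3.226       1.846
  Δ            -1.921     -0.6404      0.6404
  eq          0.03673       2.586       2.486
  solve Keq expr → x = 0.6404; check Q = 1.9410e+04

[E]_eq = 2.486 M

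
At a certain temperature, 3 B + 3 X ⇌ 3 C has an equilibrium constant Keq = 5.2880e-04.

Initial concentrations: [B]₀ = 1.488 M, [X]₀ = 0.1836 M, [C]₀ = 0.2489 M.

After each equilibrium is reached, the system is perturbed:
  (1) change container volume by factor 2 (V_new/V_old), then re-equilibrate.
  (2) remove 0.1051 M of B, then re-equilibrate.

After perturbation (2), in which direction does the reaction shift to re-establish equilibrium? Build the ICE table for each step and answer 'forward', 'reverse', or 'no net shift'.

Direction: reverse

Q₀ = 0.7562 vs Keq = 5.2880e-04 ⇒ Q>K, reverse
Step 1:
                   B          X          C
  I            1.488     0.1836     0.2489
  C            0.197      0.197     -0.197
  E            1.685     0.3806    0.05187
  solve Keq expr → x = -0.06568; check Q = 5.2880e-04
Then change container volume by factor 2 (V_new/V_old).
Step 2:
                   B          X          C
  I           0.8425     0.1903    0.02593
  C          0.01196    0.01196   -0.01196
  E           0.8545     0.2023    0.01398
  solve Keq expr → x = -0.003985; check Q = 5.2880e-04
Then remove 0.1051 M of B.
Step 3:
                   B          X          C
  I           0.7494     0.2023    0.01398
  C         0.001596   0.001596  -0.001596
  E            0.751     0.2039    0.01238
  solve Keq expr → x = -5.3203e-04; check Q = 5.2880e-04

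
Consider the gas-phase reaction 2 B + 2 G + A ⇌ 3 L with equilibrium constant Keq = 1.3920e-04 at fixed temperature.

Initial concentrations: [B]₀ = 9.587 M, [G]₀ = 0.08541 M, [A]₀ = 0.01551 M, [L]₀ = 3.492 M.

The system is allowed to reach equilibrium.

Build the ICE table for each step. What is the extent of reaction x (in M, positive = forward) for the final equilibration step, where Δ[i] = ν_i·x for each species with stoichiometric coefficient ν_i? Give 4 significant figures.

Q₀ = 4095 vs Keq = 1.3920e-04 ⇒ Q>K, reverse
Step 1:
                  B         G         A         L
  I           9.587   0.08541   0.01551     3.492
  C           2.033     2.033     1.016    -3.049
  E           11.62     2.118     1.032    0.4431
  solve Keq expr → x = -1.016; check Q = 1.3920e-04

x = -1.016 M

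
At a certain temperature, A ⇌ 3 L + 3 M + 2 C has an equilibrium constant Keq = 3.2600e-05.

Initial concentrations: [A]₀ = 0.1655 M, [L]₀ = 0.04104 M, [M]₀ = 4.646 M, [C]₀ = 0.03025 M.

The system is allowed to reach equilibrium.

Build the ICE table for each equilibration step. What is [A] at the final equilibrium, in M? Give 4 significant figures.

Q₀ = 3.8328e-05 vs Keq = 3.2600e-05 ⇒ Q>K, reverse
Step 1:
                  A         L         M         C
  I          0.1655   0.04104     4.646   0.03025
  C       4.4332e-04  -0.00133  -0.00133 -8.8664e-04
  E          0.1659   0.03971     4.645   0.02936
  solve Keq expr → x = -4.4332e-04; check Q = 3.2600e-05

[A]_eq = 0.1659 M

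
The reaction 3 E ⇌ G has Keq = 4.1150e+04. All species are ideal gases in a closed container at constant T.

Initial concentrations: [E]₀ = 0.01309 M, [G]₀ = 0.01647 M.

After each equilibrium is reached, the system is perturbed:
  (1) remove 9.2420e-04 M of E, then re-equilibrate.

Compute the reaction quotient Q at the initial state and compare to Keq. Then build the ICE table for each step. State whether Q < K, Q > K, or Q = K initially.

Q₀ = 7343; Q < K (proceeds forward)

Q₀ = 7343 vs Keq = 4.1150e+04 ⇒ Q<K, forward
Step 1:
                   E          G
  Initial    0.01309    0.01647
  Change   -0.005458   0.001819
  Equil     0.007632    0.01829
  solve Keq expr → x = 0.001819; check Q = 4.1150e+04
Then remove 9.2420e-04 M of E.
Step 2:
                   E          G
  Initial   0.006707    0.01829
  Change  8.8304e-04 -2.9435e-04
  Equil      0.00759      0.018
  solve Keq expr → x = -2.9435e-04; check Q = 4.1150e+04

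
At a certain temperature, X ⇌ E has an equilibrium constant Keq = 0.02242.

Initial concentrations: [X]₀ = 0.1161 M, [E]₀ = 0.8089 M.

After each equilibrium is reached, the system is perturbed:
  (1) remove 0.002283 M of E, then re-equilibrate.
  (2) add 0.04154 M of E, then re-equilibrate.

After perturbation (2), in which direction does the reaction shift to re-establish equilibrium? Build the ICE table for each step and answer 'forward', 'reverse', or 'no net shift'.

Direction: reverse

Q₀ = 6.967 vs Keq = 0.02242 ⇒ Q>K, reverse
Step 1:
                  X         E
  Initial    0.1161    0.8089
  Change     0.7886   -0.7886
  Equil      0.9047   0.02028
  solve Keq expr → x = -0.7886; check Q = 0.02242
Then remove 0.002283 M of E.
Step 2:
                  X         E
  Initial    0.9047     0.018
  Change  -0.002233  0.002233
  Equil      0.9025   0.02023
  solve Keq expr → x = 0.002233; check Q = 0.02242
Then add 0.04154 M of E.
Step 3:
                  X         E
  Initial    0.9025   0.06177
  Change    0.04063  -0.04063
  Equil      0.9431   0.02114
  solve Keq expr → x = -0.04063; check Q = 0.02242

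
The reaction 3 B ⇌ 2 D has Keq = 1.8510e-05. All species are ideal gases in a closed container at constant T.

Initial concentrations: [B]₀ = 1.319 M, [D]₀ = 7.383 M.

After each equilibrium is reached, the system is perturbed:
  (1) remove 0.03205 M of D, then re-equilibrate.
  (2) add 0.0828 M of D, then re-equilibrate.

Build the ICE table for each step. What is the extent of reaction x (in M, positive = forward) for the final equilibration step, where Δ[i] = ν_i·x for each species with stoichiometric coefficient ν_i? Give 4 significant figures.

x = -0.04005 M

Q₀ = 23.75 vs Keq = 1.8510e-05 ⇒ Q>K, reverse
Step 1:
                   B          D
  I            1.319      7.383
  C             10.8     -7.201
  E            12.12     0.1816
  solve Keq expr → x = -3.601; check Q = 1.8510e-05
Then remove 0.03205 M of D.
Step 2:
                   B          D
  I            12.12     0.1495
  C         -0.04651    0.03101
  E            12.07     0.1805
  solve Keq expr → x = 0.0155; check Q = 1.8510e-05
Then add 0.0828 M of D.
Step 3:
                   B          D
  I            12.07     0.2633
  C           0.1201    -0.0801
  E            12.19     0.1832
  solve Keq expr → x = -0.04005; check Q = 1.8510e-05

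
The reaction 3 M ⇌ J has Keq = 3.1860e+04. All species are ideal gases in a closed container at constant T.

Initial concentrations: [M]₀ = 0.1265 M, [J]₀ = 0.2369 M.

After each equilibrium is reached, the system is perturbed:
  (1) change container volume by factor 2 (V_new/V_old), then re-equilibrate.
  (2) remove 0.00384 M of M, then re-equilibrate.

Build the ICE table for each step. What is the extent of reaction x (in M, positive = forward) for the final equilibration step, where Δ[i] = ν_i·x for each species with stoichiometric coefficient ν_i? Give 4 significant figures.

Q₀ = 117 vs Keq = 3.1860e+04 ⇒ Q<K, forward
Step 1:
                    M           J
  init         0.1265      0.2369
  Δ           -0.1061     0.03535
  eq          0.02044      0.2723
  solve Keq expr → x = 0.03535; check Q = 3.1860e+04
Then change container volume by factor 2 (V_new/V_old).
Step 2:
                    M           J
  init        0.01022      0.1361
  Δ          0.005926   -0.001975
  eq          0.01615      0.1342
  solve Keq expr → x = -0.001975; check Q = 3.1860e+04
Then remove 0.00384 M of M.
Step 3:
                    M           J
  init        0.01231      0.1342
  Δ          0.003789   -0.001263
  eq           0.0161      0.1329
  solve Keq expr → x = -0.001263; check Q = 3.1860e+04

x = -0.001263 M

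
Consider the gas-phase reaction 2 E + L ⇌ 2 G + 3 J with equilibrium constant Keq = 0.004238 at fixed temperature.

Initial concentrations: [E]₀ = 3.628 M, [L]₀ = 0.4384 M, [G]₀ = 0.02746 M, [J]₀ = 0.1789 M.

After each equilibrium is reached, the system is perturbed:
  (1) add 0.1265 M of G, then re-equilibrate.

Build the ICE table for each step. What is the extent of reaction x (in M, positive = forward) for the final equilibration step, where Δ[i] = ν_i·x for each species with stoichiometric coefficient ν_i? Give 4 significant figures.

x = -0.02323 M

Q₀ = 7.4822e-07 vs Keq = 0.004238 ⇒ Q<K, forward
Step 1:
                   E          L          G          J
  Initial      3.628     0.4384    0.02746     0.1789
  Change     -0.2585    -0.1292     0.2585     0.3877
  Equil         3.37     0.3092     0.2859     0.5666
  solve Keq expr → x = 0.1292; check Q = 0.004238
Then add 0.1265 M of G.
Step 2:
                   E          L          G          J
  Initial       3.37     0.3092     0.4124     0.5666
  Change     0.04646    0.02323   -0.04646   -0.06969
  Equil        3.416     0.3324      0.366     0.4969
  solve Keq expr → x = -0.02323; check Q = 0.004238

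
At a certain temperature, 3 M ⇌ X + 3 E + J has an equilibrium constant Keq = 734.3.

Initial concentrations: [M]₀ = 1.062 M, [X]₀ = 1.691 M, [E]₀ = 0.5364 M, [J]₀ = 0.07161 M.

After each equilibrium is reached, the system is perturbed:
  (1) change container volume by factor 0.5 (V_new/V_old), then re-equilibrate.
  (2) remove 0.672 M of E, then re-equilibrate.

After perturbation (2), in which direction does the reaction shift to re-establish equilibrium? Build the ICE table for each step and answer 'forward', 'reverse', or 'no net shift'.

Q₀ = 0.0156 vs Keq = 734.3 ⇒ Q<K, forward
Step 1:
                   M          X          E          J
  init         1.062      1.691     0.5364    0.07161
  Δ          -0.9156     0.3052     0.9156     0.3052
  eq          0.1464      1.996      1.452     0.3768
  solve Keq expr → x = 0.3052; check Q = 734.3
Then change container volume by factor 0.5 (V_new/V_old).
Step 2:
                   M          X          E          J
  init        0.2927      3.992      2.904     0.7536
  Δ           0.1388   -0.04627    -0.1388   -0.04627
  eq          0.4316      3.946      2.765     0.7074
  solve Keq expr → x = -0.04627; check Q = 734.3
Then remove 0.672 M of E.
Step 3:
                   M          X          E          J
  init        0.4316      3.946      2.093     0.7074
  Δ         -0.08607    0.02869    0.08607    0.02869
  eq          0.3455      3.975      2.179     0.7361
  solve Keq expr → x = 0.02869; check Q = 734.3

Direction: forward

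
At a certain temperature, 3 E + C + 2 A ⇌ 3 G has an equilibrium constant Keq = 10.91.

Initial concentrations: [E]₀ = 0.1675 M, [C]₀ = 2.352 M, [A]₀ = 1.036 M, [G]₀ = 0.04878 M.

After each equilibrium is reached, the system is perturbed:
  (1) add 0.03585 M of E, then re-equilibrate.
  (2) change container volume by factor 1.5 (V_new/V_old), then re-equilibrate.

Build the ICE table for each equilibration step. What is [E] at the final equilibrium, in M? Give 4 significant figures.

[E]_eq = 0.05794 M

Q₀ = 0.009784 vs Keq = 10.91 ⇒ Q<K, forward
Step 1:
                    E           C           A           G
  init         0.1675       2.352       1.036     0.04878
  Δ           -0.1114    -0.03715     -0.0743      0.1114
  eq          0.05605       2.315      0.9617      0.1602
  solve Keq expr → x = 0.03715; check Q = 10.91
Then add 0.03585 M of E.
Step 2:
                    E           C           A           G
  init         0.0919       2.315      0.9617      0.1602
  Δ          -0.02591   -0.008637    -0.01727     0.02591
  eq          0.06599       2.306      0.9444      0.1861
  solve Keq expr → x = 0.008637; check Q = 10.91
Then change container volume by factor 1.5 (V_new/V_old).
Step 3:
                    E           C           A           G
  init        0.04399       1.537      0.6296      0.1241
  Δ           0.01395     0.00465      0.0093    -0.01395
  eq          0.05794       1.542      0.6389      0.1101
  solve Keq expr → x = -0.00465; check Q = 10.91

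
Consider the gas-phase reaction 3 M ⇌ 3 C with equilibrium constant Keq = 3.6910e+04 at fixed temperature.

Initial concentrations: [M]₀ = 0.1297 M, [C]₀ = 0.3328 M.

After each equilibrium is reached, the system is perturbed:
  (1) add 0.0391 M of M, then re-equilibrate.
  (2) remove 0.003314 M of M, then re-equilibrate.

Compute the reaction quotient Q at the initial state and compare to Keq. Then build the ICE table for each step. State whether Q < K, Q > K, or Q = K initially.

Q₀ = 16.89 vs Keq = 3.6910e+04 ⇒ Q<K, forward
Step 1:
                    M           C
  init         0.1297      0.3328
  Δ           -0.1162      0.1162
  eq          0.01349       0.449
  solve Keq expr → x = 0.03874; check Q = 3.6910e+04
Then add 0.0391 M of M.
Step 2:
                    M           C
  init        0.05259       0.449
  Δ          -0.03796     0.03796
  eq          0.01463       0.487
  solve Keq expr → x = 0.01265; check Q = 3.6910e+04
Then remove 0.003314 M of M.
Step 3:
                    M           C
  init        0.01131       0.487
  Δ          0.003217   -0.003217
  eq          0.01453      0.4838
  solve Keq expr → x = -0.001072; check Q = 3.6910e+04

Q₀ = 16.89; Q < K (proceeds forward)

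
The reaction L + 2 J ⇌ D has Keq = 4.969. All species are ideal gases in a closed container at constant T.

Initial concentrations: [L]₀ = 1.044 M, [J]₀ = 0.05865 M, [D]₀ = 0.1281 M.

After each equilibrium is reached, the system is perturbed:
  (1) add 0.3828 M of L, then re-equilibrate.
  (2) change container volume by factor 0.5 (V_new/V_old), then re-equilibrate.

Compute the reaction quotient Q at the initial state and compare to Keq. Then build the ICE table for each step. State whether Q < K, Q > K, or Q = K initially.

Q₀ = 35.67; Q > K (proceeds reverse)

Q₀ = 35.67 vs Keq = 4.969 ⇒ Q>K, reverse
Step 1:
                   L          J          D
  Initial      1.044    0.05865     0.1281
  Change     0.03613    0.07226   -0.03613
  Equil         1.08     0.1309    0.09197
  solve Keq expr → x = -0.03613; check Q = 4.969
Then add 0.3828 M of L.
Step 2:
                   L          J          D
  Initial      1.463     0.1309    0.09197
  Change   -0.006978   -0.01396   0.006978
  Equil        1.456     0.1169    0.09895
  solve Keq expr → x = 0.006978; check Q = 4.969
Then change container volume by factor 0.5 (V_new/V_old).
Step 3:
                   L          J          D
  Initial      2.912     0.2339     0.1979
  Change    -0.05082    -0.1016    0.05082
  Equil        2.861     0.1323     0.2487
  solve Keq expr → x = 0.05082; check Q = 4.969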